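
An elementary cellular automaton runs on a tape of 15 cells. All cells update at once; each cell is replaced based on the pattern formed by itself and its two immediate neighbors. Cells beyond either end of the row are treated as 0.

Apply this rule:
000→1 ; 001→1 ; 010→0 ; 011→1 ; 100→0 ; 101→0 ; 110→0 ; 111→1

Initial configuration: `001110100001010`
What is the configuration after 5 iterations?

111100001110000
111001111100111
110011111001110
100111110011100
001111100111001

001111100111001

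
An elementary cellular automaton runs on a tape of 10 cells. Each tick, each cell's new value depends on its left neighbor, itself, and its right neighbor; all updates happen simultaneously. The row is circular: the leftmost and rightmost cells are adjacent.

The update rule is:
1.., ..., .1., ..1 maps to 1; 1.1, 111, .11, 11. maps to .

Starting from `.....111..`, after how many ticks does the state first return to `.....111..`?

2

11111...11
.....111..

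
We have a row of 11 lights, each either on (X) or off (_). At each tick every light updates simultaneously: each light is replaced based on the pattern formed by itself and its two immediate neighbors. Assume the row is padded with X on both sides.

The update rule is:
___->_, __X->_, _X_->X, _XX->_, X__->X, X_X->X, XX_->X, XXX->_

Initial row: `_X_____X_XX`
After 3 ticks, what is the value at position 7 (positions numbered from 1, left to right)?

tick 1: XXX____XX__
tick 2: __XX____XX_
tick 3: X__XX____XX
position 7 holds _

_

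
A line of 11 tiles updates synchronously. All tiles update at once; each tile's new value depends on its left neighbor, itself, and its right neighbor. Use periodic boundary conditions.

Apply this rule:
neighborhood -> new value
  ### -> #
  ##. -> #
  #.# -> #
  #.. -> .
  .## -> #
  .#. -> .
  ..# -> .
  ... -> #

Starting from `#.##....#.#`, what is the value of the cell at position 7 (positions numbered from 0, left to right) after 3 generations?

.

####.##..##
#######..##
#######..##
position 7 holds .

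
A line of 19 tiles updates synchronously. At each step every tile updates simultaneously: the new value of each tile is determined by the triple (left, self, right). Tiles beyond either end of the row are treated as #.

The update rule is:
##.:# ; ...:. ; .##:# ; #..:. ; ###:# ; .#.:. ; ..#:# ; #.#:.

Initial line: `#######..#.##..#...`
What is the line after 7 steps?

#######.#####.#####

#######.#..##.#...#
#######...###....##
#######..####...###
#######.#####..####
#######.#####.#####
#######.#####.#####  (fixed point — unchanged through step 7)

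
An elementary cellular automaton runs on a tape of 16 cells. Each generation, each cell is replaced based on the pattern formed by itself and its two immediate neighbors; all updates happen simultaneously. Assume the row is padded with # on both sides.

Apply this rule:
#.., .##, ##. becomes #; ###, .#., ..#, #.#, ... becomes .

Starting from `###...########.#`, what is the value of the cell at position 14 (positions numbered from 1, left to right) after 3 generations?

..##..#......#.#
#.###..#.......#
#.#.##..#......#
position 14 holds .

.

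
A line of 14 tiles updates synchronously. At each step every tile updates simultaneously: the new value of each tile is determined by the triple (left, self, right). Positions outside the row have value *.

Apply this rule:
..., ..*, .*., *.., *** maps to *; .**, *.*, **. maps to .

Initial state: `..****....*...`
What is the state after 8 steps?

**.**.********
*......*******
.******.******
..****...*****
**.**.***.****
*......*...***
.**********.**
..********...*

..********...*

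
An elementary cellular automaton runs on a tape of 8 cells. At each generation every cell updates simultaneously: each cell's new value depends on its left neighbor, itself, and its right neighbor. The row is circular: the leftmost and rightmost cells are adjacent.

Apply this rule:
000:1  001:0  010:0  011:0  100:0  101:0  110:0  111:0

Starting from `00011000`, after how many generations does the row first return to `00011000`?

2

generation 1: 11000011
generation 2: 00011000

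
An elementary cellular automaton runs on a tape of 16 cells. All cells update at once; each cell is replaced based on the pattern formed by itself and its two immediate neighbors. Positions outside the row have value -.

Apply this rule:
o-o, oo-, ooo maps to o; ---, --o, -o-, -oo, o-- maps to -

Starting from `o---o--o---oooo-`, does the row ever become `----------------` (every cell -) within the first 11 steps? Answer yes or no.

yes

------------ooo-
-------------oo-
--------------o-
----------------
all cells are - at step 4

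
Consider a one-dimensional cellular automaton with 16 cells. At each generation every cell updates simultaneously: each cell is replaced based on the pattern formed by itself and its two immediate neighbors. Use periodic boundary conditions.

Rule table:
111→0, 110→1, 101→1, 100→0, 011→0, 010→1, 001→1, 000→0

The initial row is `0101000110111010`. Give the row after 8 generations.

1110101111101011

1111001011001110
0001011101010011
0011100111110101
0100101000011111
1101111000100001
0110001001100010
1010011010100110
1110101111101011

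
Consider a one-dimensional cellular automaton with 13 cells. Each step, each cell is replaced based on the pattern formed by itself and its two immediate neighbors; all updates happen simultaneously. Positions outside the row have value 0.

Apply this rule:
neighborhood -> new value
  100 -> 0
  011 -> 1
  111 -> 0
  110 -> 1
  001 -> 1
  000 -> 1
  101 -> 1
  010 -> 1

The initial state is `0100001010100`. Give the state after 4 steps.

1101111111101
1111000000111
1001011111101
1011110000111

1011110000111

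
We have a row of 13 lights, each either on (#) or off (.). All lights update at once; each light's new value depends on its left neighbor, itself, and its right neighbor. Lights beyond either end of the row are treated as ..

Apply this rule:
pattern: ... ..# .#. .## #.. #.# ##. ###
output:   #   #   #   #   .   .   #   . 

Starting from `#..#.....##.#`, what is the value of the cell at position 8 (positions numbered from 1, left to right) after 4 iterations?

#.##.######.#
#.##.#....#.#
#.##.#.####.#
#.##.#.#..#.#
position 8 holds #

#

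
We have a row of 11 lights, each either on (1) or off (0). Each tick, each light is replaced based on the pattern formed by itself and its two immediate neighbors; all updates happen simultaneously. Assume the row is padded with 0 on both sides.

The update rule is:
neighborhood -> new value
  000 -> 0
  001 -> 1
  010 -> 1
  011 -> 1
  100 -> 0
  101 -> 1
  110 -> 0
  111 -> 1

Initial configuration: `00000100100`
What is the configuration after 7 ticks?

00001101100
00011011000
00110110000
01101100000
11011000000
10110000000
11100000000

11100000000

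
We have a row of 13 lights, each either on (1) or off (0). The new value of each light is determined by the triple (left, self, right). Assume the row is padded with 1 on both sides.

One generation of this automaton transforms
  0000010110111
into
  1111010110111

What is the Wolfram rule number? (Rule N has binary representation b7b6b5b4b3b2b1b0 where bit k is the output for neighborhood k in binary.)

221

position 11: 111 → 1  (bit 7 = 1)
position 8: 110 → 1  (bit 6 = 1)
position 6: 101 → 0  (bit 5 = 0)
position 0: 100 → 1  (bit 4 = 1)
position 7: 011 → 1  (bit 3 = 1)
position 5: 010 → 1  (bit 2 = 1)
position 4: 001 → 0  (bit 1 = 0)
position 1: 000 → 1  (bit 0 = 1)
bits b7..b0 = 11011101 = 221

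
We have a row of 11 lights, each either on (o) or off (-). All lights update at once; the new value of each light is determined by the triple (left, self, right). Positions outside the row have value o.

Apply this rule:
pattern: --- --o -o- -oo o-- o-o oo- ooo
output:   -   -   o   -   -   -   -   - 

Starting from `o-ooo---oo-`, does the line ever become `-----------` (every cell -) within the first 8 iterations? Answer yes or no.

iteration 1: -----------
all cells are - at iteration 1

yes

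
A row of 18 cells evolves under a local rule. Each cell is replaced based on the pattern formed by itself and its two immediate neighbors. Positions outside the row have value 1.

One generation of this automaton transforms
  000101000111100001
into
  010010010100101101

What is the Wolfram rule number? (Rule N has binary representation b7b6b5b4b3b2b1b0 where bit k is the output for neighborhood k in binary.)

105

position 10: 111 → 0  (bit 7 = 0)
position 12: 110 → 1  (bit 6 = 1)
position 4: 101 → 1  (bit 5 = 1)
position 0: 100 → 0  (bit 4 = 0)
position 9: 011 → 1  (bit 3 = 1)
position 3: 010 → 0  (bit 2 = 0)
position 2: 001 → 0  (bit 1 = 0)
position 1: 000 → 1  (bit 0 = 1)
bits b7..b0 = 01101001 = 105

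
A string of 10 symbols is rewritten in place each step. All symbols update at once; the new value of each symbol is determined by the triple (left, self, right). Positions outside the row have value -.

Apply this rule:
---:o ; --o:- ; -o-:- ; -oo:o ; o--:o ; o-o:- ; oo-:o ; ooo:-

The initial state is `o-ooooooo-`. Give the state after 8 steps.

step 1: --o-----oo
step 2: o--oooo-oo
step 3: -o-o--o-oo
step 4: ----o---oo
step 5: ooo--oo-oo
step 6: o-oo-oo-oo
step 7: --oo-oo-oo
step 8: o-oo-oo-oo

o-oo-oo-oo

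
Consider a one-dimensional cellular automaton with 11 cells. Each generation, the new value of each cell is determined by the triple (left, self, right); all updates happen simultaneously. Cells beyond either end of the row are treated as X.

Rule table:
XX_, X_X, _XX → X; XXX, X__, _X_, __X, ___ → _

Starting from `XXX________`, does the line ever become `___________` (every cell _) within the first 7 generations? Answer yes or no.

__X________
___________
all cells are _ at generation 2

yes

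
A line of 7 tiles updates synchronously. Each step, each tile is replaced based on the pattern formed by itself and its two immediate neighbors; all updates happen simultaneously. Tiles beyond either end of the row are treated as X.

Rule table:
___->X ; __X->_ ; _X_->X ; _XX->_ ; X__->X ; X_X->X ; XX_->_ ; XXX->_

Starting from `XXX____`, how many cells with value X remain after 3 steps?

3

___XXX_
XX____X
__XXX__
count of X: 3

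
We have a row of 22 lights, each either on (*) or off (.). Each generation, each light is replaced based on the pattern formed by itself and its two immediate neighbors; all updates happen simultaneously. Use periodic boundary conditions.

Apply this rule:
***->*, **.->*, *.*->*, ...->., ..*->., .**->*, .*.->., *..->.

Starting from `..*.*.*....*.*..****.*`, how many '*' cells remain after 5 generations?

5

...*.*......*...*****.
....*...........*****.
................*****.
................*****.  (fixed point — unchanged through generation 5)
count of *: 5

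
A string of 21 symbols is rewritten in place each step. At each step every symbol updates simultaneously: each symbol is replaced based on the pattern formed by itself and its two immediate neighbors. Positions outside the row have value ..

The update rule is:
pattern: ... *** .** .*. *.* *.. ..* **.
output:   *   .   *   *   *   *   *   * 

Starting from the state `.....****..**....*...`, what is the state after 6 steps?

******..*************
*....****...........*
******..*************  (repeats step 1; period 2)
step 6: *....****...........*

*....****...........*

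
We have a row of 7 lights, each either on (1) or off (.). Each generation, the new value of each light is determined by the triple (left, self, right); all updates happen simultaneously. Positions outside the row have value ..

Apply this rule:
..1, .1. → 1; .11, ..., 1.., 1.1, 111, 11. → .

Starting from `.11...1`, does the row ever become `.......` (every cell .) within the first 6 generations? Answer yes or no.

no

1....11
1...1..
1..11..
1.1....
1.1....  (fixed point — unchanged through generation 6)
generation 6 is 1.1...., still not uniform .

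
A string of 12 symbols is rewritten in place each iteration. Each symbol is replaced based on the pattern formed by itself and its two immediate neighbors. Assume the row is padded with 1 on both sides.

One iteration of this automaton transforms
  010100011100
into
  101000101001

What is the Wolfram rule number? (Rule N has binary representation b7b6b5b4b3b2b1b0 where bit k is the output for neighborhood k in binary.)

position 8: 111 → 1  (bit 7 = 1)
position 9: 110 → 0  (bit 6 = 0)
position 0: 101 → 1  (bit 5 = 1)
position 4: 100 → 0  (bit 4 = 0)
position 7: 011 → 0  (bit 3 = 0)
position 1: 010 → 0  (bit 2 = 0)
position 6: 001 → 1  (bit 1 = 1)
position 5: 000 → 0  (bit 0 = 0)
bits b7..b0 = 10100010 = 162

162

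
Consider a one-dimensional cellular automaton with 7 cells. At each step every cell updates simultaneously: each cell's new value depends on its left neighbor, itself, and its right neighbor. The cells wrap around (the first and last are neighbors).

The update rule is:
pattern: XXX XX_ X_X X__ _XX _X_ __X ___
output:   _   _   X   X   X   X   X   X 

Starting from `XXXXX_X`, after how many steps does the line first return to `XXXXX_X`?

_____XX
XXXXXX_
X_____X
_XXXXXX
XX_____
X_XXXXX
_XX____
XX_XXXX
__XX___
XXX_XXX
___XX__
XXXX_XX
____XX_
XXXXX_X

14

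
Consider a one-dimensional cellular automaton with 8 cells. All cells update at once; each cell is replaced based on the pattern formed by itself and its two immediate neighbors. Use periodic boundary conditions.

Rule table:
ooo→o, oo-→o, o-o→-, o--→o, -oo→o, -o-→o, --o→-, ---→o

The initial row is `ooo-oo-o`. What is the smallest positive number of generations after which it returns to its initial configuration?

1

generation 1: ooo-oo-o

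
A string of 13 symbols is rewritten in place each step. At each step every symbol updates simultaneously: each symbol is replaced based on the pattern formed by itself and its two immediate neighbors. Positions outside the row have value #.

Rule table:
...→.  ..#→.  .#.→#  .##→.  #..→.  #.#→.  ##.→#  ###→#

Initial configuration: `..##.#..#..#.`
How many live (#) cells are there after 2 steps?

4

step 1: ...#.#..#..#.
step 2: ...#.#..#..#.
count of #: 4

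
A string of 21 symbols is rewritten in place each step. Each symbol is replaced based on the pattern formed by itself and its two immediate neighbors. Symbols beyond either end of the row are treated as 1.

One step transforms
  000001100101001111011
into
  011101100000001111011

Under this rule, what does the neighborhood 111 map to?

1

At position 15 the neighborhood is 111; the next row has 1 there.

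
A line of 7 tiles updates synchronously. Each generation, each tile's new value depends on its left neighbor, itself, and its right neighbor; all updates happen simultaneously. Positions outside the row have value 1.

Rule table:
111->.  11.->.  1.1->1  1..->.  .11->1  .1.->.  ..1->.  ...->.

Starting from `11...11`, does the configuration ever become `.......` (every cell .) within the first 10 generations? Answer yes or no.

no

.....1.
......1
......1  (fixed point — unchanged through generation 10)
generation 10 is ......1, still not uniform .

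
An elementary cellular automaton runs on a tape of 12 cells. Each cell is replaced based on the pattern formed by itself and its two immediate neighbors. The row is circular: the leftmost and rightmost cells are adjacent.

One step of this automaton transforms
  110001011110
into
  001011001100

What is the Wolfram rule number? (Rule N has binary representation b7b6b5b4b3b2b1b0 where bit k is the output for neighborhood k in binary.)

150

position 8: 111 → 1  (bit 7 = 1)
position 1: 110 → 0  (bit 6 = 0)
position 6: 101 → 0  (bit 5 = 0)
position 2: 100 → 1  (bit 4 = 1)
position 0: 011 → 0  (bit 3 = 0)
position 5: 010 → 1  (bit 2 = 1)
position 4: 001 → 1  (bit 1 = 1)
position 3: 000 → 0  (bit 0 = 0)
bits b7..b0 = 10010110 = 150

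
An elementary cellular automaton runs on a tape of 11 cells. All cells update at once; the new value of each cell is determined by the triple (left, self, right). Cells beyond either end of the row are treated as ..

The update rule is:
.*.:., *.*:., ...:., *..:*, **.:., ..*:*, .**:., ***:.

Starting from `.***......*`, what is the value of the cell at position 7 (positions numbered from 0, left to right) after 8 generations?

.

*...*....*.
.*.*.*..*.*
*.....**...
.*...*..*..
*.*.*.**.*.
..........*
.........*.
........*.*
position 7 holds .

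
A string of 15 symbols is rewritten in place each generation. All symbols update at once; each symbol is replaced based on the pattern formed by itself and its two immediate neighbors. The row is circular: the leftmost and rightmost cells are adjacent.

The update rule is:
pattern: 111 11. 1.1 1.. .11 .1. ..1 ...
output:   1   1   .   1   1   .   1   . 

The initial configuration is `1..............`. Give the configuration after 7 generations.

.1............1
..1..........1.
.1.1........1.1
....1......1...
...1.1....1.1..
..1...1..1...1.
.1.1.1.11.1.1.1

.1.1.1.11.1.1.1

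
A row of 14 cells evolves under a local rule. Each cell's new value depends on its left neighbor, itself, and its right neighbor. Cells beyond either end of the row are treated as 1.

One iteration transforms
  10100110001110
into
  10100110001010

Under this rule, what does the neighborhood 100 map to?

0

At position 3 the neighborhood is 100; the next row has 0 there.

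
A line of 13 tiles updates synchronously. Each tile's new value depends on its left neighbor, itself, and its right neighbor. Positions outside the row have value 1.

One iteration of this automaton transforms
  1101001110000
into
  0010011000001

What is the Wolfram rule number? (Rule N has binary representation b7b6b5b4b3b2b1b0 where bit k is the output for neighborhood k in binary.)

position 0: 111 → 0  (bit 7 = 0)
position 1: 110 → 0  (bit 6 = 0)
position 2: 101 → 1  (bit 5 = 1)
position 4: 100 → 0  (bit 4 = 0)
position 6: 011 → 1  (bit 3 = 1)
position 3: 010 → 0  (bit 2 = 0)
position 5: 001 → 1  (bit 1 = 1)
position 10: 000 → 0  (bit 0 = 0)
bits b7..b0 = 00101010 = 42

42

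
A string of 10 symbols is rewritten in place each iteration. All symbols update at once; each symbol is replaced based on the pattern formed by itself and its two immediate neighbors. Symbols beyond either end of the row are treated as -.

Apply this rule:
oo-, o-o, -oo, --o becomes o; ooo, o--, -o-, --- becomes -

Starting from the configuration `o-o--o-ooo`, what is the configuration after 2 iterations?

o--o-oooo-

-o--o-oo-o
o--o-oooo-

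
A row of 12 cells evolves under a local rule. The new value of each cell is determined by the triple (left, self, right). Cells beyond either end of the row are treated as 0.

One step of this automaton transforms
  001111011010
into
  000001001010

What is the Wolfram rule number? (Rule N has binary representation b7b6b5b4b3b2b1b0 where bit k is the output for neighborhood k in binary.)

68

position 3: 111 → 0  (bit 7 = 0)
position 5: 110 → 1  (bit 6 = 1)
position 6: 101 → 0  (bit 5 = 0)
position 11: 100 → 0  (bit 4 = 0)
position 2: 011 → 0  (bit 3 = 0)
position 10: 010 → 1  (bit 2 = 1)
position 1: 001 → 0  (bit 1 = 0)
position 0: 000 → 0  (bit 0 = 0)
bits b7..b0 = 01000100 = 68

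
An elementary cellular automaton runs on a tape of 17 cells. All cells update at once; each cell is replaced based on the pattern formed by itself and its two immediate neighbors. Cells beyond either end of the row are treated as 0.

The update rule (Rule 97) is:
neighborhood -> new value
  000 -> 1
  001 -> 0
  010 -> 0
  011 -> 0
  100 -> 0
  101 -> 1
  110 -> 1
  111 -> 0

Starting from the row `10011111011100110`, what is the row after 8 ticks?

00000001100100010
11111100100001000
00000100001100011
11110001100101001
00010100100010000
11001000001000111
01000011100010001
00011000101000100

00011000101000100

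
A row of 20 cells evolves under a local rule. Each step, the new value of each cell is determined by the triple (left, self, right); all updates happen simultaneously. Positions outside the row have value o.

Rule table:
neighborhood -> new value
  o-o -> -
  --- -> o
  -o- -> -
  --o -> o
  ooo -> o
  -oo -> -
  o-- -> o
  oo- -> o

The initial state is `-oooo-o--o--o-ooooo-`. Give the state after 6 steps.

--ooo--oo-oo---oooo-
oo-oooo-o--oooo-ooo-
oo--ooo--oo-ooo--oo-
oooo-oooo-o--oooo-o-
oooo--ooo--oo-ooo---
oooooo-oooo-o--ooooo

oooooo-oooo-o--ooooo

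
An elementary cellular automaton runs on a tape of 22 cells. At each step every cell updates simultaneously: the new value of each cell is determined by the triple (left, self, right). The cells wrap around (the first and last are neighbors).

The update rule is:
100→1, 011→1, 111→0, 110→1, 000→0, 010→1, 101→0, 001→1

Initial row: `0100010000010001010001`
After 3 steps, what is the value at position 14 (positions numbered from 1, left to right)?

0

0110111000111011011011
0110101101101011011011
0110101101101011011011
position 14 holds 0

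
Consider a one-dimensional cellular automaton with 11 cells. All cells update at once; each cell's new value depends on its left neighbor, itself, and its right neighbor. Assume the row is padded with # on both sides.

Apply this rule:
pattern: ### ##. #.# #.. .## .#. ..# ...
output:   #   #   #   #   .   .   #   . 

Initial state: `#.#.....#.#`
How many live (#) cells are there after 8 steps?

10

step 1: ##.#...#.#.
step 2: ###.#.#.#.#
step 3: ####.#.#.#.
step 4: #####.#.#.#
step 5: ######.#.#.
step 6: #######.#.#
step 7: ########.#.
step 8: #########.#
count of #: 10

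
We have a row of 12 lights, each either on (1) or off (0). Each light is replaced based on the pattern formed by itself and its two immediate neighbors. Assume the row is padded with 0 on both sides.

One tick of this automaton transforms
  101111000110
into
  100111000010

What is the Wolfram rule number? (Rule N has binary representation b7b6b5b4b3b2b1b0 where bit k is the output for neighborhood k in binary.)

196

position 3: 111 → 1  (bit 7 = 1)
position 5: 110 → 1  (bit 6 = 1)
position 1: 101 → 0  (bit 5 = 0)
position 6: 100 → 0  (bit 4 = 0)
position 2: 011 → 0  (bit 3 = 0)
position 0: 010 → 1  (bit 2 = 1)
position 8: 001 → 0  (bit 1 = 0)
position 7: 000 → 0  (bit 0 = 0)
bits b7..b0 = 11000100 = 196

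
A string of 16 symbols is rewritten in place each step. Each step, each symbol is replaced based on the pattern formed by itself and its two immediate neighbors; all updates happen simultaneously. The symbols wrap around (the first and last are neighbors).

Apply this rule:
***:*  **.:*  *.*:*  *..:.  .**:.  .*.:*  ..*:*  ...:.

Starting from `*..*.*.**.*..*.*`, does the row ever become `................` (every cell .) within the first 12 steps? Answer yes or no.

*.*****.***.***.
**.*****.***.***
***.*****.***.**
****.*****.***.*
*****.*****.***.
.*****.*****.***
*.*****.*****.**
**.*****.*****.*
***.*****.*****.
.***.*****.*****
*.***.*****.****
**.***.*****.***
step 12 is **.***.*****.***, still not uniform .

no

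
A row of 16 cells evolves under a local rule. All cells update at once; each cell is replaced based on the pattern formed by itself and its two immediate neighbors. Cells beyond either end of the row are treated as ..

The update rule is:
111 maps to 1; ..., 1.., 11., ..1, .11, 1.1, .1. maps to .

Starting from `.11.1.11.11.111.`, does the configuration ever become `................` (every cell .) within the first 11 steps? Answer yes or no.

.............1..
................
all cells are . at step 2

yes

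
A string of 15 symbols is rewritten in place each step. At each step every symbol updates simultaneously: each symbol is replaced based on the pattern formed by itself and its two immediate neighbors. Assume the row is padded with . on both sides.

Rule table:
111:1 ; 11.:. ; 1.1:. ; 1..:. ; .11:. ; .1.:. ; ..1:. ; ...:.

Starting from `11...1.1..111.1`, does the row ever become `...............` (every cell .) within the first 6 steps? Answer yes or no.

...........1...
...............
all cells are . at step 2

yes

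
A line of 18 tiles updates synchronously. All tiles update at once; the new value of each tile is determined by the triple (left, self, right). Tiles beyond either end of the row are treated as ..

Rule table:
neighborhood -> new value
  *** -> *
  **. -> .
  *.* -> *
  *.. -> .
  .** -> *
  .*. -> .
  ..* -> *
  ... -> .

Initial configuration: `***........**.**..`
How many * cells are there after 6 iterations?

iteration 1: **........**.**...
iteration 2: *........**.**....
iteration 3: ........**.**.....
iteration 4: .......**.**......
iteration 5: ......**.**.......
iteration 6: .....**.**........
count of *: 4

4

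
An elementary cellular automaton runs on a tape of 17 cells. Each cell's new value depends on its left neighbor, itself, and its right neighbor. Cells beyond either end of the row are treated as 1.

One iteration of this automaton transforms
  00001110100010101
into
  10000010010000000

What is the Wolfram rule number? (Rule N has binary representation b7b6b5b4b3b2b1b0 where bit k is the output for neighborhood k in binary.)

80

position 5: 111 → 0  (bit 7 = 0)
position 6: 110 → 1  (bit 6 = 1)
position 7: 101 → 0  (bit 5 = 0)
position 0: 100 → 1  (bit 4 = 1)
position 4: 011 → 0  (bit 3 = 0)
position 8: 010 → 0  (bit 2 = 0)
position 3: 001 → 0  (bit 1 = 0)
position 1: 000 → 0  (bit 0 = 0)
bits b7..b0 = 01010000 = 80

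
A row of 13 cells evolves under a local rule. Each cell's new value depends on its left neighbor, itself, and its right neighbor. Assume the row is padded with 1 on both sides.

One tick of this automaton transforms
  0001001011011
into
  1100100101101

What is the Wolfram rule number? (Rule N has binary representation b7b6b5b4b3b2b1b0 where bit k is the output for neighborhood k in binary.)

position 12: 111 → 1  (bit 7 = 1)
position 9: 110 → 1  (bit 6 = 1)
position 7: 101 → 1  (bit 5 = 1)
position 0: 100 → 1  (bit 4 = 1)
position 8: 011 → 0  (bit 3 = 0)
position 3: 010 → 0  (bit 2 = 0)
position 2: 001 → 0  (bit 1 = 0)
position 1: 000 → 1  (bit 0 = 1)
bits b7..b0 = 11110001 = 241

241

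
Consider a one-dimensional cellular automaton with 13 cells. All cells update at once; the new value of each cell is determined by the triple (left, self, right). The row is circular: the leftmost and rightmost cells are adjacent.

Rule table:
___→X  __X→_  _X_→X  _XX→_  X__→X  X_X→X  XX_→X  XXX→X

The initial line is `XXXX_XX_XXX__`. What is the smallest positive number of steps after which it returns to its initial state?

step 1: _XXXX_XX_XXX_
step 2: __XXXX_XX_XXX
step 3: X__XXXX_XX_XX
step 4: XX__XXXX_XX_X
step 5: XXX__XXXX_XX_
step 6: _XXX__XXXX_XX
step 7: X_XXX__XXXX_X
step 8: XX_XXX__XXXX_
step 9: _XX_XXX__XXXX
step 10: X_XX_XXX__XXX
step 11: XX_XX_XXX__XX
step 12: XXX_XX_XXX__X
step 13: XXXX_XX_XXX__

13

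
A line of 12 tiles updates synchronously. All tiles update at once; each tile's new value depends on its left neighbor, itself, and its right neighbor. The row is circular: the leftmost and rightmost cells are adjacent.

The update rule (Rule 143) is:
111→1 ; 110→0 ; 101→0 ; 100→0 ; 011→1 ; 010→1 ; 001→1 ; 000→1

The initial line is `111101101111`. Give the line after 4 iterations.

111001001111
110011011111
100110011111
001100111111

001100111111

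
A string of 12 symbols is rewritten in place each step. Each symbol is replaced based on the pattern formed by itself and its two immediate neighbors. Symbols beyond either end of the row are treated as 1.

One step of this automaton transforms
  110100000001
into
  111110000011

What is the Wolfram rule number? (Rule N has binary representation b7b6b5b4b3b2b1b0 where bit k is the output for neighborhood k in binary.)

position 0: 111 → 1  (bit 7 = 1)
position 1: 110 → 1  (bit 6 = 1)
position 2: 101 → 1  (bit 5 = 1)
position 4: 100 → 1  (bit 4 = 1)
position 11: 011 → 1  (bit 3 = 1)
position 3: 010 → 1  (bit 2 = 1)
position 10: 001 → 1  (bit 1 = 1)
position 5: 000 → 0  (bit 0 = 0)
bits b7..b0 = 11111110 = 254

254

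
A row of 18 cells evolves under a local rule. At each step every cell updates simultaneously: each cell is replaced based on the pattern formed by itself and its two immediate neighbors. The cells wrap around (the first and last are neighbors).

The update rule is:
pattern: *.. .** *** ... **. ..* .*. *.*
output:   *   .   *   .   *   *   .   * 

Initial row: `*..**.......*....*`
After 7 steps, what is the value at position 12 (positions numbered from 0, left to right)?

.

***.**.....*.*..*.
.***.**...*.*.**.*
*.***.**.*.*.*.**.
.*.***.**.*.*.*.**
*.*.***.**.*.*.*.*
**.*.***.**.*.*.*.
.**.*.***.**.*.*.*
position 12 holds .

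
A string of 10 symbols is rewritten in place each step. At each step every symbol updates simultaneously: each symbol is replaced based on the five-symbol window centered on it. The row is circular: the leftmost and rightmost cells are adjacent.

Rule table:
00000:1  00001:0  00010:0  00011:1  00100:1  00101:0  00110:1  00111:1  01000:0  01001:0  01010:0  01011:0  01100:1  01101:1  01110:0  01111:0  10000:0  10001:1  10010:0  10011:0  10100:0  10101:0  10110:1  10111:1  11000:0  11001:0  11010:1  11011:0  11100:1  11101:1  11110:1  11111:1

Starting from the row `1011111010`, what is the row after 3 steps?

0010111100
0000101100
1100001100

1100001100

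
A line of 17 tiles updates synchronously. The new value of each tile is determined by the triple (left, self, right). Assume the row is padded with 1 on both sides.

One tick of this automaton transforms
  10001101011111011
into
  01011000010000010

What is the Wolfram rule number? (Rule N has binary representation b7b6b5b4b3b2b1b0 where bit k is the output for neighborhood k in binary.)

26

position 10: 111 → 0  (bit 7 = 0)
position 0: 110 → 0  (bit 6 = 0)
position 6: 101 → 0  (bit 5 = 0)
position 1: 100 → 1  (bit 4 = 1)
position 4: 011 → 1  (bit 3 = 1)
position 7: 010 → 0  (bit 2 = 0)
position 3: 001 → 1  (bit 1 = 1)
position 2: 000 → 0  (bit 0 = 0)
bits b7..b0 = 00011010 = 26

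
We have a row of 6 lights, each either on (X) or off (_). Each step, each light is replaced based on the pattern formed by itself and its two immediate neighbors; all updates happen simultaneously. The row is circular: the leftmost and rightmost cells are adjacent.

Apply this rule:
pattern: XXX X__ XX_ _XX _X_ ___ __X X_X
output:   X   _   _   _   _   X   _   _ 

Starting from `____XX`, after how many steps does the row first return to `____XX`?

2

_XX___
____XX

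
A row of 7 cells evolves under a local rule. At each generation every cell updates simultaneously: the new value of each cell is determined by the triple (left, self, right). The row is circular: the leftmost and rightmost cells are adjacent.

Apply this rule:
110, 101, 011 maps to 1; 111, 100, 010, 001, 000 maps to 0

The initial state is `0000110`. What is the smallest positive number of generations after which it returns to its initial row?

1

0000110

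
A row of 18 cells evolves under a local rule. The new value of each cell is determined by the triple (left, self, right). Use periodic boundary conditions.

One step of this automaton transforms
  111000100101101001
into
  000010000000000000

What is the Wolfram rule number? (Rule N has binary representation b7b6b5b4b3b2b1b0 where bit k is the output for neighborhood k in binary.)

1

position 0: 111 → 0  (bit 7 = 0)
position 2: 110 → 0  (bit 6 = 0)
position 10: 101 → 0  (bit 5 = 0)
position 3: 100 → 0  (bit 4 = 0)
position 11: 011 → 0  (bit 3 = 0)
position 6: 010 → 0  (bit 2 = 0)
position 5: 001 → 0  (bit 1 = 0)
position 4: 000 → 1  (bit 0 = 1)
bits b7..b0 = 00000001 = 1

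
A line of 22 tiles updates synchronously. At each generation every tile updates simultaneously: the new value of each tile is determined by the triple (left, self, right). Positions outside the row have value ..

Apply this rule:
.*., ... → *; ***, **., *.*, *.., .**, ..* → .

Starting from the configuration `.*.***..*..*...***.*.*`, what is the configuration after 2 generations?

.*.****.*..*.*.***.*.*

.*......*..*.*.....*.*
.*.****.*..*.*.***.*.*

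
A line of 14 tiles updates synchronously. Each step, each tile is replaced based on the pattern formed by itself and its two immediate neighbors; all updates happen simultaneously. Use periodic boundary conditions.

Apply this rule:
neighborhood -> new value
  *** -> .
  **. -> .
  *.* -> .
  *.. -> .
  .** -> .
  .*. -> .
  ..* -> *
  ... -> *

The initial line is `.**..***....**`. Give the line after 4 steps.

*****..***....

....*....***..
****..***....*
.....*....***.
*****..***....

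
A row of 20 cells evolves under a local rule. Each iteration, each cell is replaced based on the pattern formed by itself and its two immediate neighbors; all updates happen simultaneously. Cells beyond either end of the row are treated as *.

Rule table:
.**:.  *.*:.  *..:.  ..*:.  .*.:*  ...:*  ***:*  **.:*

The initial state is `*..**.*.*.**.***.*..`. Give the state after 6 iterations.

iteration 1: *...*.*.*..*..**.*..
iteration 2: *.*.*.*.*..*...*.*..
iteration 3: *.*.*.*.*..*.*.*.*..
iteration 4: *.*.*.*.*..*.*.*.*..  (fixed point — unchanged through iteration 6)

*.*.*.*.*..*.*.*.*..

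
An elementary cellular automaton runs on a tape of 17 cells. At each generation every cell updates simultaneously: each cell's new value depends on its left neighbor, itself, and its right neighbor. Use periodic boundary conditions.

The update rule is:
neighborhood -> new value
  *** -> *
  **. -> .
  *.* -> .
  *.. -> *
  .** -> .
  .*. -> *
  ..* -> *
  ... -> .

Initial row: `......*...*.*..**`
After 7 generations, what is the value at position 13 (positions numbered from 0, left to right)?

generation 1: *....***.**.***..
generation 2: **..*.*......*.**
generation 3: *.***.**....**..*
generation 4: ...*....*..*..**.
generation 5: ..***..*******..*
generation 6: **.*.**.*****.***
generation 7: *..*.....***...**
position 13 holds .

.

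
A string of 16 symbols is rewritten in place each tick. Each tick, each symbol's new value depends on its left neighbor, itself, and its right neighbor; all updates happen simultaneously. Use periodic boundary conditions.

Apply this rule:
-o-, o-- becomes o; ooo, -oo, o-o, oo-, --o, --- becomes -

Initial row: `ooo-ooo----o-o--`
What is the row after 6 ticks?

tick 1: -------o---o-oo-
tick 2: -------oo--o---o
tick 3: o--------o-oo--o
tick 4: -o-------o---o--
tick 5: -oo------oo--oo-
tick 6: ---o-------o---o

---o-------o---o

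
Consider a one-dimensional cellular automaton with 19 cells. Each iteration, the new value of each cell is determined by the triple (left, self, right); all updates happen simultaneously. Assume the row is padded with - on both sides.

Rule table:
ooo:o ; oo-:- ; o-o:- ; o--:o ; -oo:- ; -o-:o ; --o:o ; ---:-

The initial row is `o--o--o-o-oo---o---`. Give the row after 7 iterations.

ooooooo-o---o-ooo--
-ooooo--oo-oo--o-o-
o-ooo-oo-----ooo-oo
o--o----o---o-o----
ooooo--ooo-oo-oo---
-ooo-oo-o-------o--
o-o-----oo-----ooo-

o-o-----oo-----ooo-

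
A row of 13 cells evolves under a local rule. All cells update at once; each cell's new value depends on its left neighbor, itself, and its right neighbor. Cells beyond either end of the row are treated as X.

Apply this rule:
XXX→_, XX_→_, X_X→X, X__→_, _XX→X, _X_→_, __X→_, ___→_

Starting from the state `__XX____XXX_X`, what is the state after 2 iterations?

___________X_

__X_____X__XX
___________X_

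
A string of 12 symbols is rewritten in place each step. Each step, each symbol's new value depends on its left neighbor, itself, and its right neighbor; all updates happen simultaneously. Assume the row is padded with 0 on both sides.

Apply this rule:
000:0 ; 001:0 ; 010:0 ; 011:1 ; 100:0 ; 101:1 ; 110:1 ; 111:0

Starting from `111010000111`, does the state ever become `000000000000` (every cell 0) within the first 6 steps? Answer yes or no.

101100000101
011100000010
010100000000
001000000000
000000000000
all cells are 0 at step 5

yes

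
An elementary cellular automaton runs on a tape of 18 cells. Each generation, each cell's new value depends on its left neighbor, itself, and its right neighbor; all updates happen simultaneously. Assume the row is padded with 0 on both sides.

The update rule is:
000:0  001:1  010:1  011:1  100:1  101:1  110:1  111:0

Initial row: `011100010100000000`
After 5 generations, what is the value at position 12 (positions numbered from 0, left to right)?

110110111110000000
111111100011000000
100000110111100000
110001111100110000
111011000111111000
position 12 holds 1

1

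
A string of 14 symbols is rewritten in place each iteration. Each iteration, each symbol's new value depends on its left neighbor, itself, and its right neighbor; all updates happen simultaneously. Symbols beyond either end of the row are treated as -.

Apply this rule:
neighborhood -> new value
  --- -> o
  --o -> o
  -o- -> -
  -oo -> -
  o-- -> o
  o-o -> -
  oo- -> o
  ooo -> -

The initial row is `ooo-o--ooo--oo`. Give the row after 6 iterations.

iteration 1: --o--oo--ooo-o
iteration 2: oo-oo-ooo--o--
iteration 3: -o--o---ooo-oo
iteration 4: o-oo-ooo--o--o
iteration 5: ---o---ooo-oo-
iteration 6: ooo-ooo--o--oo

ooo-ooo--o--oo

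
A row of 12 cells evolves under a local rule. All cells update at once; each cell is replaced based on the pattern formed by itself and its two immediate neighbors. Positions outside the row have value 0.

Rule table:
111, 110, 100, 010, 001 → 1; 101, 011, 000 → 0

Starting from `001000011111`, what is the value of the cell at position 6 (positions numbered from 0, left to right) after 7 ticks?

011100101111
101111100111
100111111011
111011111001
011001111111
101110111111
100110011111
position 6 holds 0

0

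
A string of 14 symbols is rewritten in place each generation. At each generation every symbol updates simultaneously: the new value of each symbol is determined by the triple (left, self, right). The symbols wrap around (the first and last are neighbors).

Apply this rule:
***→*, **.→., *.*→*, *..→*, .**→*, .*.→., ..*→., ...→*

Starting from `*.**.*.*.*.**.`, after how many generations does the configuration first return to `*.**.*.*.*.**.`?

14

generation 1: .**.*.*.*.**.*
generation 2: **.*.*.*.**.*.
generation 3: *.*.*.*.**.*.*
generation 4: .*.*.*.**.*.**
generation 5: *.*.*.**.*.**.
generation 6: .*.*.**.*.**.*
generation 7: *.*.**.*.**.*.
generation 8: .*.**.*.**.*.*
generation 9: *.**.*.**.*.*.
generation 10: .**.*.**.*.*.*
generation 11: **.*.**.*.*.*.
generation 12: *.*.**.*.*.*.*
generation 13: .*.**.*.*.*.**
generation 14: *.**.*.*.*.**.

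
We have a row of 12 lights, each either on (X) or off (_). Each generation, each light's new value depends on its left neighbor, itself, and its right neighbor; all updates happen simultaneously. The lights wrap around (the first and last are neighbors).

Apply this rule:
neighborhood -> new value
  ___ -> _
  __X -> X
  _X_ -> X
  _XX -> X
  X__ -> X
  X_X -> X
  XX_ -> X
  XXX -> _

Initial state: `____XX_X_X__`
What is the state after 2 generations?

__XX______XX

generation 1: ___XXXXXXXX_
generation 2: __XX______XX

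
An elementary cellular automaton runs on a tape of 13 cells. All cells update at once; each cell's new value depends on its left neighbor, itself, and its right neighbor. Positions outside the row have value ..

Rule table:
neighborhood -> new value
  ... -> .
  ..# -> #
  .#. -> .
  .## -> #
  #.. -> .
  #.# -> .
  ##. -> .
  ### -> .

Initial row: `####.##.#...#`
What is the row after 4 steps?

..#.....#....

#....#.....#.
....#.....#..
...#.....#...
..#.....#....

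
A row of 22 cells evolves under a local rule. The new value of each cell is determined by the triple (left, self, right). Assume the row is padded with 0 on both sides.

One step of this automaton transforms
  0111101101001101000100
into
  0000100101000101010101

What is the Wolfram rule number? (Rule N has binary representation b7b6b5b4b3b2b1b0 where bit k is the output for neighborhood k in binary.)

position 2: 111 → 0  (bit 7 = 0)
position 4: 110 → 1  (bit 6 = 1)
position 5: 101 → 0  (bit 5 = 0)
position 10: 100 → 0  (bit 4 = 0)
position 1: 011 → 0  (bit 3 = 0)
position 9: 010 → 1  (bit 2 = 1)
position 0: 001 → 0  (bit 1 = 0)
position 17: 000 → 1  (bit 0 = 1)
bits b7..b0 = 01000101 = 69

69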